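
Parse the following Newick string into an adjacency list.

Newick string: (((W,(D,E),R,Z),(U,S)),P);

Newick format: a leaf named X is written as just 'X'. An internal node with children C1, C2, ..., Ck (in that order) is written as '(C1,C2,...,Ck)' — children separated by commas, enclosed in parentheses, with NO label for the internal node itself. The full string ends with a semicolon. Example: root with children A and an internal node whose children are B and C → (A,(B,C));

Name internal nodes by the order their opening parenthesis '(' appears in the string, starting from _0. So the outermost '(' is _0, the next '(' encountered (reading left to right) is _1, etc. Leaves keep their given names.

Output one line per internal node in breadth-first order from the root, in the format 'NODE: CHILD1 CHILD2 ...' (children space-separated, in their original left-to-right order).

Answer: _0: _1 P
_1: _2 _4
_2: W _3 R Z
_4: U S
_3: D E

Derivation:
Input: (((W,(D,E),R,Z),(U,S)),P);
Scanning left-to-right, naming '(' by encounter order:
  pos 0: '(' -> open internal node _0 (depth 1)
  pos 1: '(' -> open internal node _1 (depth 2)
  pos 2: '(' -> open internal node _2 (depth 3)
  pos 5: '(' -> open internal node _3 (depth 4)
  pos 9: ')' -> close internal node _3 (now at depth 3)
  pos 14: ')' -> close internal node _2 (now at depth 2)
  pos 16: '(' -> open internal node _4 (depth 3)
  pos 20: ')' -> close internal node _4 (now at depth 2)
  pos 21: ')' -> close internal node _1 (now at depth 1)
  pos 24: ')' -> close internal node _0 (now at depth 0)
Total internal nodes: 5
BFS adjacency from root:
  _0: _1 P
  _1: _2 _4
  _2: W _3 R Z
  _4: U S
  _3: D E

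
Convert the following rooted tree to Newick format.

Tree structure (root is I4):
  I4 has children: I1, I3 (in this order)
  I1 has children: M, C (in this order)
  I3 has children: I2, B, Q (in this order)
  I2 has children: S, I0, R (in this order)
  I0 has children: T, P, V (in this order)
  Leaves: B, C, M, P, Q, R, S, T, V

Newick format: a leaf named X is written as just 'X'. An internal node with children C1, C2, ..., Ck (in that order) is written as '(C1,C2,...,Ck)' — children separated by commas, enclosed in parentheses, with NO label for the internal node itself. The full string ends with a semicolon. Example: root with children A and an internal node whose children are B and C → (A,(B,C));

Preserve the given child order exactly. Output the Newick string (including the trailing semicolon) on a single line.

Answer: ((M,C),((S,(T,P,V),R),B,Q));

Derivation:
internal I4 with children ['I1', 'I3']
  internal I1 with children ['M', 'C']
    leaf 'M' → 'M'
    leaf 'C' → 'C'
  → '(M,C)'
  internal I3 with children ['I2', 'B', 'Q']
    internal I2 with children ['S', 'I0', 'R']
      leaf 'S' → 'S'
      internal I0 with children ['T', 'P', 'V']
        leaf 'T' → 'T'
        leaf 'P' → 'P'
        leaf 'V' → 'V'
      → '(T,P,V)'
      leaf 'R' → 'R'
    → '(S,(T,P,V),R)'
    leaf 'B' → 'B'
    leaf 'Q' → 'Q'
  → '((S,(T,P,V),R),B,Q)'
→ '((M,C),((S,(T,P,V),R),B,Q))'
Final: ((M,C),((S,(T,P,V),R),B,Q));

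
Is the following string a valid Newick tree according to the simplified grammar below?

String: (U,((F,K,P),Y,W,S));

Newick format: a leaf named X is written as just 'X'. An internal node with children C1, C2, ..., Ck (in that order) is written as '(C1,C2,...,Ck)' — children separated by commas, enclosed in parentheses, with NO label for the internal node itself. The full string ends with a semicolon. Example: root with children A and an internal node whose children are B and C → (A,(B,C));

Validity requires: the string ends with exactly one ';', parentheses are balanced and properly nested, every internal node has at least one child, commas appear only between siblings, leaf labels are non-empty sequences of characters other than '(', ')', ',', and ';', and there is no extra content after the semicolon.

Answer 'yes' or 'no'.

Answer: yes

Derivation:
Input: (U,((F,K,P),Y,W,S));
Paren balance: 3 '(' vs 3 ')' OK
Ends with single ';': True
Full parse: OK
Valid: True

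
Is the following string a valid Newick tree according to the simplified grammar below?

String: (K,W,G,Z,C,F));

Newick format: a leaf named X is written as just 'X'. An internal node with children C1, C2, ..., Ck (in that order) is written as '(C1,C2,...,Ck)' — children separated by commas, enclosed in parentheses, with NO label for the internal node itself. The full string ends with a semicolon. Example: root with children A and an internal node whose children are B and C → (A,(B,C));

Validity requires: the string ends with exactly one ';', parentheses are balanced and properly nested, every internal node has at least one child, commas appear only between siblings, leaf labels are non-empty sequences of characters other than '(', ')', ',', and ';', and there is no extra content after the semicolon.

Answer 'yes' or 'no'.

Answer: no

Derivation:
Input: (K,W,G,Z,C,F));
Paren balance: 1 '(' vs 2 ')' MISMATCH
Ends with single ';': True
Full parse: FAILS (extra content after tree at pos 13)
Valid: False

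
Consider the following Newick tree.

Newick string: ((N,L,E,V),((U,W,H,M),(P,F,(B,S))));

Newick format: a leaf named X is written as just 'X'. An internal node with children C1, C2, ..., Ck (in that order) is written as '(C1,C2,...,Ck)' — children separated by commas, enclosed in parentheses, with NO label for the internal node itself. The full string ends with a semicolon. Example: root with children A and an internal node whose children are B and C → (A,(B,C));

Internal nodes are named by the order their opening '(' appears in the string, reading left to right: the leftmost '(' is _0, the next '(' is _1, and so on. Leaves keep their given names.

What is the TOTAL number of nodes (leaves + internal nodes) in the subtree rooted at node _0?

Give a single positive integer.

Answer: 18

Derivation:
Newick: ((N,L,E,V),((U,W,H,M),(P,F,(B,S))));
Locate _0: it is the '(' at position 0 (the 1st '(' reading left to right).
Query: subtree rooted at _0
_0: subtree_size = 1 + 17
  _1: subtree_size = 1 + 4
    N: subtree_size = 1 + 0
    L: subtree_size = 1 + 0
    E: subtree_size = 1 + 0
    V: subtree_size = 1 + 0
  _2: subtree_size = 1 + 11
    _3: subtree_size = 1 + 4
      U: subtree_size = 1 + 0
      W: subtree_size = 1 + 0
      H: subtree_size = 1 + 0
      M: subtree_size = 1 + 0
    _4: subtree_size = 1 + 5
      P: subtree_size = 1 + 0
      F: subtree_size = 1 + 0
      _5: subtree_size = 1 + 2
        B: subtree_size = 1 + 0
        S: subtree_size = 1 + 0
Total subtree size of _0: 18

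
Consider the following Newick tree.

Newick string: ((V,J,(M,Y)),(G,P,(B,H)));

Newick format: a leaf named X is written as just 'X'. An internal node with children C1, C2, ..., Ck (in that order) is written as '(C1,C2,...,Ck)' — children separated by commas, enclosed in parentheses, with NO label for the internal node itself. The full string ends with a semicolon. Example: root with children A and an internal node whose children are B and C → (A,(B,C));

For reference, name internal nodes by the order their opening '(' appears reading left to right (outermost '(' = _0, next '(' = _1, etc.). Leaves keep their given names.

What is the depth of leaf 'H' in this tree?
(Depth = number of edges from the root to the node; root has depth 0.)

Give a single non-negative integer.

Newick: ((V,J,(M,Y)),(G,P,(B,H)));
Naming internals by '(' encounter order: outermost '(' = _0, next = _1, ...
Query node: H
Path from root: _0 -> _3 -> _4 -> H
Depth of H: 3 (number of edges from root)

Answer: 3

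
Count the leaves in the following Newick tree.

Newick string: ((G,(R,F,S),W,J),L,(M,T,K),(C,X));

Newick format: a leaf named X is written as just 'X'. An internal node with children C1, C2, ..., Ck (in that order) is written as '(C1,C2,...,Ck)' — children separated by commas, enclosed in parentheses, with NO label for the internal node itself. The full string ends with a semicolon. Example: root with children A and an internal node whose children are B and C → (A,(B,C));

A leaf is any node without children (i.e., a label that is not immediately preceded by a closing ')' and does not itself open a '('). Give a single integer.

Newick: ((G,(R,F,S),W,J),L,(M,T,K),(C,X));
Scan left-to-right; a leaf is any maximal label run not followed by '(':
  pos 2: leaf 'G' → count = 1
  pos 5: leaf 'R' → count = 2
  pos 7: leaf 'F' → count = 3
  pos 9: leaf 'S' → count = 4
  pos 12: leaf 'W' → count = 5
  pos 14: leaf 'J' → count = 6
  pos 17: leaf 'L' → count = 7
  pos 20: leaf 'M' → count = 8
  pos 22: leaf 'T' → count = 9
  pos 24: leaf 'K' → count = 10
  pos 28: leaf 'C' → count = 11
  pos 30: leaf 'X' → count = 12
Total leaves: 12

Answer: 12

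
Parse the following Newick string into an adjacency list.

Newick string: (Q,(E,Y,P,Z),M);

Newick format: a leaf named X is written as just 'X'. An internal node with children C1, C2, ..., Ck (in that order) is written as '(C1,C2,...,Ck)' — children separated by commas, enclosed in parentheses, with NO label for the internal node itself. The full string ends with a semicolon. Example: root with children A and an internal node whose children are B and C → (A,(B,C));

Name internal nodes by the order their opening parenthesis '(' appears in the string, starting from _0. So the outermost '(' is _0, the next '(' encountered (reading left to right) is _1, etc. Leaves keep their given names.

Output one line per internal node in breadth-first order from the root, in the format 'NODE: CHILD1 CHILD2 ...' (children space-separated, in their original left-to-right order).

Input: (Q,(E,Y,P,Z),M);
Scanning left-to-right, naming '(' by encounter order:
  pos 0: '(' -> open internal node _0 (depth 1)
  pos 3: '(' -> open internal node _1 (depth 2)
  pos 11: ')' -> close internal node _1 (now at depth 1)
  pos 14: ')' -> close internal node _0 (now at depth 0)
Total internal nodes: 2
BFS adjacency from root:
  _0: Q _1 M
  _1: E Y P Z

Answer: _0: Q _1 M
_1: E Y P Z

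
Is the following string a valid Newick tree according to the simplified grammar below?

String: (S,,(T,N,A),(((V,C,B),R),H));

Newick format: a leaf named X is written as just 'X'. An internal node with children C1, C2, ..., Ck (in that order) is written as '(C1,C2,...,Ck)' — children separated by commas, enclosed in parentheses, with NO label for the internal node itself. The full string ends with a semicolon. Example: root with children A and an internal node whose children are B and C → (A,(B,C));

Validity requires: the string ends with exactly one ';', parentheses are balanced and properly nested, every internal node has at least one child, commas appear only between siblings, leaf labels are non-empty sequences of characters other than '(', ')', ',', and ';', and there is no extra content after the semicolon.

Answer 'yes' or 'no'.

Input: (S,,(T,N,A),(((V,C,B),R),H));
Paren balance: 5 '(' vs 5 ')' OK
Ends with single ';': True
Full parse: FAILS (empty leaf label at pos 3)
Valid: False

Answer: no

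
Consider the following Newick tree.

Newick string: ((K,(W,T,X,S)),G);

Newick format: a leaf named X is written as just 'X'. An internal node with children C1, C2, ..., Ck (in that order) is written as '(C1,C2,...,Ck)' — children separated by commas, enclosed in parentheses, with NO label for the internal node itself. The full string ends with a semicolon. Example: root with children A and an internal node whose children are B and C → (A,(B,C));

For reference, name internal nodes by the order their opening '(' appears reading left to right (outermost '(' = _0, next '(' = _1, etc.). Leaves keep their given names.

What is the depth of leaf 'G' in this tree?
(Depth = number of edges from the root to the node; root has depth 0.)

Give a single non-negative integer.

Answer: 1

Derivation:
Newick: ((K,(W,T,X,S)),G);
Naming internals by '(' encounter order: outermost '(' = _0, next = _1, ...
Query node: G
Path from root: _0 -> G
Depth of G: 1 (number of edges from root)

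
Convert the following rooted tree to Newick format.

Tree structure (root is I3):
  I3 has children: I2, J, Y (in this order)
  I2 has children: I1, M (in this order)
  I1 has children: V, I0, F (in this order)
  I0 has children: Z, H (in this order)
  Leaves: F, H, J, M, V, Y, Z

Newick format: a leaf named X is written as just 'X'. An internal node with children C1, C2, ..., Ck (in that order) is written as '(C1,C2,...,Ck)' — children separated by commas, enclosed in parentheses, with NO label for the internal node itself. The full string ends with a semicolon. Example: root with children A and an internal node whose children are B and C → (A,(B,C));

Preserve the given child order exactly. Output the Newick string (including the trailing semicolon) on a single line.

internal I3 with children ['I2', 'J', 'Y']
  internal I2 with children ['I1', 'M']
    internal I1 with children ['V', 'I0', 'F']
      leaf 'V' → 'V'
      internal I0 with children ['Z', 'H']
        leaf 'Z' → 'Z'
        leaf 'H' → 'H'
      → '(Z,H)'
      leaf 'F' → 'F'
    → '(V,(Z,H),F)'
    leaf 'M' → 'M'
  → '((V,(Z,H),F),M)'
  leaf 'J' → 'J'
  leaf 'Y' → 'Y'
→ '(((V,(Z,H),F),M),J,Y)'
Final: (((V,(Z,H),F),M),J,Y);

Answer: (((V,(Z,H),F),M),J,Y);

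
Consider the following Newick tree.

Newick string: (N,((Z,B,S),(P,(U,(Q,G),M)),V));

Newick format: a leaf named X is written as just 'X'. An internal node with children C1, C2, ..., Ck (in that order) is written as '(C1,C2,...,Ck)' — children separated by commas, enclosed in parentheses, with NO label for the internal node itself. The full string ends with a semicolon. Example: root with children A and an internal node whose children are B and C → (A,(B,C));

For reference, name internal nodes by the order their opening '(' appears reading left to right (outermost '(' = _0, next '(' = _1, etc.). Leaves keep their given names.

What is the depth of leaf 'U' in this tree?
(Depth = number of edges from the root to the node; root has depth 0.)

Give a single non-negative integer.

Newick: (N,((Z,B,S),(P,(U,(Q,G),M)),V));
Naming internals by '(' encounter order: outermost '(' = _0, next = _1, ...
Query node: U
Path from root: _0 -> _1 -> _3 -> _4 -> U
Depth of U: 4 (number of edges from root)

Answer: 4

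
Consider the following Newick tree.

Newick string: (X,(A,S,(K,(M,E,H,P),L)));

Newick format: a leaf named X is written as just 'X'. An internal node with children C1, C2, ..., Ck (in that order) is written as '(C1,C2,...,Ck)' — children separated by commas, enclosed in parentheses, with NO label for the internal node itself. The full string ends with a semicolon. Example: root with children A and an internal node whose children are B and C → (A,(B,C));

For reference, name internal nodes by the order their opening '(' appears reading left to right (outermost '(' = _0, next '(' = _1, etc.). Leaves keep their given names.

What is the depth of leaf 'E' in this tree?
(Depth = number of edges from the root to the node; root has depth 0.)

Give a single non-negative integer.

Answer: 4

Derivation:
Newick: (X,(A,S,(K,(M,E,H,P),L)));
Naming internals by '(' encounter order: outermost '(' = _0, next = _1, ...
Query node: E
Path from root: _0 -> _1 -> _2 -> _3 -> E
Depth of E: 4 (number of edges from root)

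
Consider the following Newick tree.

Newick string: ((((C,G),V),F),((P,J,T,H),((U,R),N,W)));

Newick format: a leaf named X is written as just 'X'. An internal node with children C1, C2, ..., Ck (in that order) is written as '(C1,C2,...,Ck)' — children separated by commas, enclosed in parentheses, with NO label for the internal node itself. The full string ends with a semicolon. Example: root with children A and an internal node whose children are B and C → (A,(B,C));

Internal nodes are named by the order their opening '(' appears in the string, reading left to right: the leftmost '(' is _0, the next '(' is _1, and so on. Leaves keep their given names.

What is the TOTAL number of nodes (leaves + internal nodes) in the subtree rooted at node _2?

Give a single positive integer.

Newick: ((((C,G),V),F),((P,J,T,H),((U,R),N,W)));
Locate _2: it is the '(' at position 2 (the 3rd '(' reading left to right).
Query: subtree rooted at _2
_2: subtree_size = 1 + 4
  _3: subtree_size = 1 + 2
    C: subtree_size = 1 + 0
    G: subtree_size = 1 + 0
  V: subtree_size = 1 + 0
Total subtree size of _2: 5

Answer: 5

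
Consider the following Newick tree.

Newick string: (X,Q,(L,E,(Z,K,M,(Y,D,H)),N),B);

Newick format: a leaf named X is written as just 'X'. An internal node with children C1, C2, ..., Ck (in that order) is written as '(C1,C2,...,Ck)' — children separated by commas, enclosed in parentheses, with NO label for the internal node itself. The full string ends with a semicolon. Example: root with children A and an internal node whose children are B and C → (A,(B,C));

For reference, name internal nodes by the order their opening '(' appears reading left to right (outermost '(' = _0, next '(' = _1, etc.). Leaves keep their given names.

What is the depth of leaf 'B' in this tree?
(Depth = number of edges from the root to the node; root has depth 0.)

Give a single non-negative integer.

Newick: (X,Q,(L,E,(Z,K,M,(Y,D,H)),N),B);
Naming internals by '(' encounter order: outermost '(' = _0, next = _1, ...
Query node: B
Path from root: _0 -> B
Depth of B: 1 (number of edges from root)

Answer: 1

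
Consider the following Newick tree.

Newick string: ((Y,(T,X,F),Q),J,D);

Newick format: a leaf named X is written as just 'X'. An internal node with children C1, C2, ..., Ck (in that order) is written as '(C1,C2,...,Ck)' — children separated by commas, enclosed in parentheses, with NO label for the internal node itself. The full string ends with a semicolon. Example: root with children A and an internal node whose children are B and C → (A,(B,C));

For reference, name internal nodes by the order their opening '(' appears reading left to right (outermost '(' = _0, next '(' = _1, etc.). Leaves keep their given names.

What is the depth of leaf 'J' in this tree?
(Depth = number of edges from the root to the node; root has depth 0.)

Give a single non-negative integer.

Answer: 1

Derivation:
Newick: ((Y,(T,X,F),Q),J,D);
Naming internals by '(' encounter order: outermost '(' = _0, next = _1, ...
Query node: J
Path from root: _0 -> J
Depth of J: 1 (number of edges from root)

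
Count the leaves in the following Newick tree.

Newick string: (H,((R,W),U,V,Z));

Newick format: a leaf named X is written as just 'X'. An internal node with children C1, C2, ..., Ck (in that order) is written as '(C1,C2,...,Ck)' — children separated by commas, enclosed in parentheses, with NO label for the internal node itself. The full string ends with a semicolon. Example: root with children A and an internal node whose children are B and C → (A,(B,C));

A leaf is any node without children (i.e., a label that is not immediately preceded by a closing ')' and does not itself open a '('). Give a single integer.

Newick: (H,((R,W),U,V,Z));
Scan left-to-right; a leaf is any maximal label run not followed by '(':
  pos 1: leaf 'H' → count = 1
  pos 5: leaf 'R' → count = 2
  pos 7: leaf 'W' → count = 3
  pos 10: leaf 'U' → count = 4
  pos 12: leaf 'V' → count = 5
  pos 14: leaf 'Z' → count = 6
Total leaves: 6

Answer: 6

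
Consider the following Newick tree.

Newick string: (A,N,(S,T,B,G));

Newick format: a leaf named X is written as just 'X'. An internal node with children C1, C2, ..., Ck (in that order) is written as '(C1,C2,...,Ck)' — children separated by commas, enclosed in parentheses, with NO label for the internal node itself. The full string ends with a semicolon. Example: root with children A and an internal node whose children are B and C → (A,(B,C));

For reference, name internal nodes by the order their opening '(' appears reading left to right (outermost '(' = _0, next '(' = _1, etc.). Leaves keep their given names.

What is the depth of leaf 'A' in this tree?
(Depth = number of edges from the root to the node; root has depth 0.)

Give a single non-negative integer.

Newick: (A,N,(S,T,B,G));
Naming internals by '(' encounter order: outermost '(' = _0, next = _1, ...
Query node: A
Path from root: _0 -> A
Depth of A: 1 (number of edges from root)

Answer: 1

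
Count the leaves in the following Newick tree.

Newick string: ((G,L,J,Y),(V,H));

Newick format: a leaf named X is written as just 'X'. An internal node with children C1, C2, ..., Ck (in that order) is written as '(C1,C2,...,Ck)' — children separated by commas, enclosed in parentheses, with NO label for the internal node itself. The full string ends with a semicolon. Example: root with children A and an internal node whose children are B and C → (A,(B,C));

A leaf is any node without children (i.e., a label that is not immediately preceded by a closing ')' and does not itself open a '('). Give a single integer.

Newick: ((G,L,J,Y),(V,H));
Scan left-to-right; a leaf is any maximal label run not followed by '(':
  pos 2: leaf 'G' → count = 1
  pos 4: leaf 'L' → count = 2
  pos 6: leaf 'J' → count = 3
  pos 8: leaf 'Y' → count = 4
  pos 12: leaf 'V' → count = 5
  pos 14: leaf 'H' → count = 6
Total leaves: 6

Answer: 6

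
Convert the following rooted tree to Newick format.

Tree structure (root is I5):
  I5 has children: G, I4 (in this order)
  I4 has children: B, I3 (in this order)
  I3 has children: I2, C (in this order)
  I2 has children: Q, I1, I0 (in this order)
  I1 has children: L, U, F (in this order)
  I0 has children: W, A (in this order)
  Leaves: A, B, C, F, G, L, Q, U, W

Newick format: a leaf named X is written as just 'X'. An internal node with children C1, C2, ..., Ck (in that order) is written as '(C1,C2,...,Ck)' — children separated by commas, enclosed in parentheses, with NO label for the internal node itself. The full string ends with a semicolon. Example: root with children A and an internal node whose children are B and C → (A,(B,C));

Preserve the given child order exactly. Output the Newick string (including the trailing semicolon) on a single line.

internal I5 with children ['G', 'I4']
  leaf 'G' → 'G'
  internal I4 with children ['B', 'I3']
    leaf 'B' → 'B'
    internal I3 with children ['I2', 'C']
      internal I2 with children ['Q', 'I1', 'I0']
        leaf 'Q' → 'Q'
        internal I1 with children ['L', 'U', 'F']
          leaf 'L' → 'L'
          leaf 'U' → 'U'
          leaf 'F' → 'F'
        → '(L,U,F)'
        internal I0 with children ['W', 'A']
          leaf 'W' → 'W'
          leaf 'A' → 'A'
        → '(W,A)'
      → '(Q,(L,U,F),(W,A))'
      leaf 'C' → 'C'
    → '((Q,(L,U,F),(W,A)),C)'
  → '(B,((Q,(L,U,F),(W,A)),C))'
→ '(G,(B,((Q,(L,U,F),(W,A)),C)))'
Final: (G,(B,((Q,(L,U,F),(W,A)),C)));

Answer: (G,(B,((Q,(L,U,F),(W,A)),C)));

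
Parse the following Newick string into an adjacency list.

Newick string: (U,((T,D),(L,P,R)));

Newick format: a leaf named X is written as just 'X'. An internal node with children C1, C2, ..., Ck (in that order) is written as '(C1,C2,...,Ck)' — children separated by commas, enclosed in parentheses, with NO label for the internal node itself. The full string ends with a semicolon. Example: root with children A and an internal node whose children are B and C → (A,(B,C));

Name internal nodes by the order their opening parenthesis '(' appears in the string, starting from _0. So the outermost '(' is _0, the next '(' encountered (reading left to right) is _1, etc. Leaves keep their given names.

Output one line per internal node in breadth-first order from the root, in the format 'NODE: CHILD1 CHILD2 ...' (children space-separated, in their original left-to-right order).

Answer: _0: U _1
_1: _2 _3
_2: T D
_3: L P R

Derivation:
Input: (U,((T,D),(L,P,R)));
Scanning left-to-right, naming '(' by encounter order:
  pos 0: '(' -> open internal node _0 (depth 1)
  pos 3: '(' -> open internal node _1 (depth 2)
  pos 4: '(' -> open internal node _2 (depth 3)
  pos 8: ')' -> close internal node _2 (now at depth 2)
  pos 10: '(' -> open internal node _3 (depth 3)
  pos 16: ')' -> close internal node _3 (now at depth 2)
  pos 17: ')' -> close internal node _1 (now at depth 1)
  pos 18: ')' -> close internal node _0 (now at depth 0)
Total internal nodes: 4
BFS adjacency from root:
  _0: U _1
  _1: _2 _3
  _2: T D
  _3: L P R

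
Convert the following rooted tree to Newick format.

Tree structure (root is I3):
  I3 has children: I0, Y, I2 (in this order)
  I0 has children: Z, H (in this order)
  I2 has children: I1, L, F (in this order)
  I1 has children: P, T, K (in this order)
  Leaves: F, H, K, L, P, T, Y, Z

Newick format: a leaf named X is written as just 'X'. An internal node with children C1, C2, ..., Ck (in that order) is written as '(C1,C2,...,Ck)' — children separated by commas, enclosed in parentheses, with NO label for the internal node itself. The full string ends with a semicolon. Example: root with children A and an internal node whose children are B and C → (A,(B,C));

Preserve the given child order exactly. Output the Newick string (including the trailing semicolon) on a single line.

Answer: ((Z,H),Y,((P,T,K),L,F));

Derivation:
internal I3 with children ['I0', 'Y', 'I2']
  internal I0 with children ['Z', 'H']
    leaf 'Z' → 'Z'
    leaf 'H' → 'H'
  → '(Z,H)'
  leaf 'Y' → 'Y'
  internal I2 with children ['I1', 'L', 'F']
    internal I1 with children ['P', 'T', 'K']
      leaf 'P' → 'P'
      leaf 'T' → 'T'
      leaf 'K' → 'K'
    → '(P,T,K)'
    leaf 'L' → 'L'
    leaf 'F' → 'F'
  → '((P,T,K),L,F)'
→ '((Z,H),Y,((P,T,K),L,F))'
Final: ((Z,H),Y,((P,T,K),L,F));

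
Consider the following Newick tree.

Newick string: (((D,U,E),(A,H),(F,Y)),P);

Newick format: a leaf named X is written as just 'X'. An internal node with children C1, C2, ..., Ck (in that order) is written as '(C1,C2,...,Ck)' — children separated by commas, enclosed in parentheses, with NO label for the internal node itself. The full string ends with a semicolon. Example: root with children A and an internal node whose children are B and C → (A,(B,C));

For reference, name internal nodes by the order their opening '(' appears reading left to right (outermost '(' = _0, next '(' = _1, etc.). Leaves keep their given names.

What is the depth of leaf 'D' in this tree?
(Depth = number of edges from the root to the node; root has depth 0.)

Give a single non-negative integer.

Answer: 3

Derivation:
Newick: (((D,U,E),(A,H),(F,Y)),P);
Naming internals by '(' encounter order: outermost '(' = _0, next = _1, ...
Query node: D
Path from root: _0 -> _1 -> _2 -> D
Depth of D: 3 (number of edges from root)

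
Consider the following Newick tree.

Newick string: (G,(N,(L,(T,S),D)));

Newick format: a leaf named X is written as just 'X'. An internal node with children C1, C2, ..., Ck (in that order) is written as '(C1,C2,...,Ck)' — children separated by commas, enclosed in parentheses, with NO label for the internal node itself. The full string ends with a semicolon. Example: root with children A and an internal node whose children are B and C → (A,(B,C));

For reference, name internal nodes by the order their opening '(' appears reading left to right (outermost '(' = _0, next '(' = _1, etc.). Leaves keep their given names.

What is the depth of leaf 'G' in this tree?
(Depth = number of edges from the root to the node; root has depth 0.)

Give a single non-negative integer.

Newick: (G,(N,(L,(T,S),D)));
Naming internals by '(' encounter order: outermost '(' = _0, next = _1, ...
Query node: G
Path from root: _0 -> G
Depth of G: 1 (number of edges from root)

Answer: 1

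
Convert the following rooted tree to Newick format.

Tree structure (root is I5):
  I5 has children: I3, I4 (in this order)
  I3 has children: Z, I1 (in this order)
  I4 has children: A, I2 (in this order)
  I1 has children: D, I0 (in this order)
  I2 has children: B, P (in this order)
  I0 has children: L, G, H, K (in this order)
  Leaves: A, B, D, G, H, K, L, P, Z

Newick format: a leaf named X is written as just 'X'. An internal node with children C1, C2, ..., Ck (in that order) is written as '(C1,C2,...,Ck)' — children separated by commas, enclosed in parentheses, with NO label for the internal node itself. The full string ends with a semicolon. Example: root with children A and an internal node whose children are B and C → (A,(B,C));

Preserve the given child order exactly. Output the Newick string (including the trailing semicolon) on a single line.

Answer: ((Z,(D,(L,G,H,K))),(A,(B,P)));

Derivation:
internal I5 with children ['I3', 'I4']
  internal I3 with children ['Z', 'I1']
    leaf 'Z' → 'Z'
    internal I1 with children ['D', 'I0']
      leaf 'D' → 'D'
      internal I0 with children ['L', 'G', 'H', 'K']
        leaf 'L' → 'L'
        leaf 'G' → 'G'
        leaf 'H' → 'H'
        leaf 'K' → 'K'
      → '(L,G,H,K)'
    → '(D,(L,G,H,K))'
  → '(Z,(D,(L,G,H,K)))'
  internal I4 with children ['A', 'I2']
    leaf 'A' → 'A'
    internal I2 with children ['B', 'P']
      leaf 'B' → 'B'
      leaf 'P' → 'P'
    → '(B,P)'
  → '(A,(B,P))'
→ '((Z,(D,(L,G,H,K))),(A,(B,P)))'
Final: ((Z,(D,(L,G,H,K))),(A,(B,P)));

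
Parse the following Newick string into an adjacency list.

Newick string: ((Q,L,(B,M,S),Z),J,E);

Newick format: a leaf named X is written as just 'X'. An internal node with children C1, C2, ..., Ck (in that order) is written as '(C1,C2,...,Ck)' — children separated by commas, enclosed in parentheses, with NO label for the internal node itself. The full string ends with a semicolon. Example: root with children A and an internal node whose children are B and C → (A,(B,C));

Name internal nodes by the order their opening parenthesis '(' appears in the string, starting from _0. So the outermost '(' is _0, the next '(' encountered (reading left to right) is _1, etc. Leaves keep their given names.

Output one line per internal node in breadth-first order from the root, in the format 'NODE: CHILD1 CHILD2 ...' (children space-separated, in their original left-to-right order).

Input: ((Q,L,(B,M,S),Z),J,E);
Scanning left-to-right, naming '(' by encounter order:
  pos 0: '(' -> open internal node _0 (depth 1)
  pos 1: '(' -> open internal node _1 (depth 2)
  pos 6: '(' -> open internal node _2 (depth 3)
  pos 12: ')' -> close internal node _2 (now at depth 2)
  pos 15: ')' -> close internal node _1 (now at depth 1)
  pos 20: ')' -> close internal node _0 (now at depth 0)
Total internal nodes: 3
BFS adjacency from root:
  _0: _1 J E
  _1: Q L _2 Z
  _2: B M S

Answer: _0: _1 J E
_1: Q L _2 Z
_2: B M S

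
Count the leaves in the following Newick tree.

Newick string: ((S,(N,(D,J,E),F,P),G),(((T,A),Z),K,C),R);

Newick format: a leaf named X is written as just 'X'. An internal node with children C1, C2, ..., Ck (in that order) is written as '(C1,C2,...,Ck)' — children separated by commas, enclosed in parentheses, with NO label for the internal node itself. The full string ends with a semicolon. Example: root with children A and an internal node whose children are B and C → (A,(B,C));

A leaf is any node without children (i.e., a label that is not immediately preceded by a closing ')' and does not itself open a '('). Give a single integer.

Newick: ((S,(N,(D,J,E),F,P),G),(((T,A),Z),K,C),R);
Scan left-to-right; a leaf is any maximal label run not followed by '(':
  pos 2: leaf 'S' → count = 1
  pos 5: leaf 'N' → count = 2
  pos 8: leaf 'D' → count = 3
  pos 10: leaf 'J' → count = 4
  pos 12: leaf 'E' → count = 5
  pos 15: leaf 'F' → count = 6
  pos 17: leaf 'P' → count = 7
  pos 20: leaf 'G' → count = 8
  pos 26: leaf 'T' → count = 9
  pos 28: leaf 'A' → count = 10
  pos 31: leaf 'Z' → count = 11
  pos 34: leaf 'K' → count = 12
  pos 36: leaf 'C' → count = 13
  pos 39: leaf 'R' → count = 14
Total leaves: 14

Answer: 14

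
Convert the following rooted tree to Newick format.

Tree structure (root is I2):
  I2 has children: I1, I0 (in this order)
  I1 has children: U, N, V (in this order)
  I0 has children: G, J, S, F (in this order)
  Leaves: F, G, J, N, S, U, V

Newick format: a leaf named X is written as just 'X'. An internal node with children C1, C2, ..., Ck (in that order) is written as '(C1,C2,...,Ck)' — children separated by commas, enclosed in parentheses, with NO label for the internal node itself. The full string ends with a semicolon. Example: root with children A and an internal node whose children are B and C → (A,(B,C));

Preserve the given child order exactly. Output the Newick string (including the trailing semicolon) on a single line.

Answer: ((U,N,V),(G,J,S,F));

Derivation:
internal I2 with children ['I1', 'I0']
  internal I1 with children ['U', 'N', 'V']
    leaf 'U' → 'U'
    leaf 'N' → 'N'
    leaf 'V' → 'V'
  → '(U,N,V)'
  internal I0 with children ['G', 'J', 'S', 'F']
    leaf 'G' → 'G'
    leaf 'J' → 'J'
    leaf 'S' → 'S'
    leaf 'F' → 'F'
  → '(G,J,S,F)'
→ '((U,N,V),(G,J,S,F))'
Final: ((U,N,V),(G,J,S,F));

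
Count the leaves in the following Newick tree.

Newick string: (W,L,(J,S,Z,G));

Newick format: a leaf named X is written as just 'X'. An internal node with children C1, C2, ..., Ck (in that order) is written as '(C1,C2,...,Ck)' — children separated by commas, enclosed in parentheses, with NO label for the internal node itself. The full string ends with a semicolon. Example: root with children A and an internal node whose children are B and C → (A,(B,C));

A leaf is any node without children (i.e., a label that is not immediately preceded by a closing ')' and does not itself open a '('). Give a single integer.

Answer: 6

Derivation:
Newick: (W,L,(J,S,Z,G));
Scan left-to-right; a leaf is any maximal label run not followed by '(':
  pos 1: leaf 'W' → count = 1
  pos 3: leaf 'L' → count = 2
  pos 6: leaf 'J' → count = 3
  pos 8: leaf 'S' → count = 4
  pos 10: leaf 'Z' → count = 5
  pos 12: leaf 'G' → count = 6
Total leaves: 6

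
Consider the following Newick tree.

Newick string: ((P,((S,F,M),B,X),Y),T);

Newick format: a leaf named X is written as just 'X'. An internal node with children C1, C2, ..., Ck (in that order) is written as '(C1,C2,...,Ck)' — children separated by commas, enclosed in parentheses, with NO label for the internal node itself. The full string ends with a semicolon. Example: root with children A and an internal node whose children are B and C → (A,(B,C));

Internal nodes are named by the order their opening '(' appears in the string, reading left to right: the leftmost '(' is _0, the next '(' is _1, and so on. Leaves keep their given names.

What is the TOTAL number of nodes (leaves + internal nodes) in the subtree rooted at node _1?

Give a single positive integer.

Answer: 10

Derivation:
Newick: ((P,((S,F,M),B,X),Y),T);
Locate _1: it is the '(' at position 1 (the 2nd '(' reading left to right).
Query: subtree rooted at _1
_1: subtree_size = 1 + 9
  P: subtree_size = 1 + 0
  _2: subtree_size = 1 + 6
    _3: subtree_size = 1 + 3
      S: subtree_size = 1 + 0
      F: subtree_size = 1 + 0
      M: subtree_size = 1 + 0
    B: subtree_size = 1 + 0
    X: subtree_size = 1 + 0
  Y: subtree_size = 1 + 0
Total subtree size of _1: 10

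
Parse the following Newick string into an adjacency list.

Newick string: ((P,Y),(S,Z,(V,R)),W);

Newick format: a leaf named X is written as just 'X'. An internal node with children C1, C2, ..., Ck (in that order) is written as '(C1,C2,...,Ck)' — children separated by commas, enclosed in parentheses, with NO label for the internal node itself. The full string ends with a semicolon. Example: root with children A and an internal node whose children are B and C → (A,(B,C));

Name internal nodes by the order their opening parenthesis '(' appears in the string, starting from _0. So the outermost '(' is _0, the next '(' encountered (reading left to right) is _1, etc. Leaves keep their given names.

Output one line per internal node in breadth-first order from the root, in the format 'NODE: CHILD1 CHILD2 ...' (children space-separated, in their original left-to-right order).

Input: ((P,Y),(S,Z,(V,R)),W);
Scanning left-to-right, naming '(' by encounter order:
  pos 0: '(' -> open internal node _0 (depth 1)
  pos 1: '(' -> open internal node _1 (depth 2)
  pos 5: ')' -> close internal node _1 (now at depth 1)
  pos 7: '(' -> open internal node _2 (depth 2)
  pos 12: '(' -> open internal node _3 (depth 3)
  pos 16: ')' -> close internal node _3 (now at depth 2)
  pos 17: ')' -> close internal node _2 (now at depth 1)
  pos 20: ')' -> close internal node _0 (now at depth 0)
Total internal nodes: 4
BFS adjacency from root:
  _0: _1 _2 W
  _1: P Y
  _2: S Z _3
  _3: V R

Answer: _0: _1 _2 W
_1: P Y
_2: S Z _3
_3: V R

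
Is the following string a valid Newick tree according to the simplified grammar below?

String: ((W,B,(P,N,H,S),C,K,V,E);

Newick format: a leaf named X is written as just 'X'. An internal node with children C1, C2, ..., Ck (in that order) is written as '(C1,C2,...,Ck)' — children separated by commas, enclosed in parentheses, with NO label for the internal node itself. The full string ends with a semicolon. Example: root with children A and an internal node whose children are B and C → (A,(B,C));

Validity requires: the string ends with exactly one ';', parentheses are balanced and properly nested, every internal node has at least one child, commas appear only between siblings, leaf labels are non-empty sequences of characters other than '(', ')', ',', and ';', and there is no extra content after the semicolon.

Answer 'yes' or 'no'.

Input: ((W,B,(P,N,H,S),C,K,V,E);
Paren balance: 3 '(' vs 2 ')' MISMATCH
Ends with single ';': True
Full parse: FAILS (expected , or ) at pos 24)
Valid: False

Answer: no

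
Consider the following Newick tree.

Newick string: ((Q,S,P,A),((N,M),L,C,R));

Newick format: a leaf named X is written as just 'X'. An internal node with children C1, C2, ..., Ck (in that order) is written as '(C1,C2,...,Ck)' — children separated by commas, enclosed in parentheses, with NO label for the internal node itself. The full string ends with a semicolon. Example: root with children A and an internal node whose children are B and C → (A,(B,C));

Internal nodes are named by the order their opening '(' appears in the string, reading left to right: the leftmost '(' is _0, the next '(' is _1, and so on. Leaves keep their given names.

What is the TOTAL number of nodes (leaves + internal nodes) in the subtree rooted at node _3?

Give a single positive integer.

Answer: 3

Derivation:
Newick: ((Q,S,P,A),((N,M),L,C,R));
Locate _3: it is the '(' at position 12 (the 4th '(' reading left to right).
Query: subtree rooted at _3
_3: subtree_size = 1 + 2
  N: subtree_size = 1 + 0
  M: subtree_size = 1 + 0
Total subtree size of _3: 3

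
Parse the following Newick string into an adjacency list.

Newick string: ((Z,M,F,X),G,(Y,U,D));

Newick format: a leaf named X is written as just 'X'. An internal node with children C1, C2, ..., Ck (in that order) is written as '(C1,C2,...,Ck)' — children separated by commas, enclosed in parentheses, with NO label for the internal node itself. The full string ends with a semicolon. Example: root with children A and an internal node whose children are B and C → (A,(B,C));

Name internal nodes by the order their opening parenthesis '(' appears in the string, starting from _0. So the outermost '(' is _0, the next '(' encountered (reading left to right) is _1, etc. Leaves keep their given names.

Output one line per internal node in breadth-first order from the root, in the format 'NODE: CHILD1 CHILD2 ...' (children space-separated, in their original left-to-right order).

Input: ((Z,M,F,X),G,(Y,U,D));
Scanning left-to-right, naming '(' by encounter order:
  pos 0: '(' -> open internal node _0 (depth 1)
  pos 1: '(' -> open internal node _1 (depth 2)
  pos 9: ')' -> close internal node _1 (now at depth 1)
  pos 13: '(' -> open internal node _2 (depth 2)
  pos 19: ')' -> close internal node _2 (now at depth 1)
  pos 20: ')' -> close internal node _0 (now at depth 0)
Total internal nodes: 3
BFS adjacency from root:
  _0: _1 G _2
  _1: Z M F X
  _2: Y U D

Answer: _0: _1 G _2
_1: Z M F X
_2: Y U D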